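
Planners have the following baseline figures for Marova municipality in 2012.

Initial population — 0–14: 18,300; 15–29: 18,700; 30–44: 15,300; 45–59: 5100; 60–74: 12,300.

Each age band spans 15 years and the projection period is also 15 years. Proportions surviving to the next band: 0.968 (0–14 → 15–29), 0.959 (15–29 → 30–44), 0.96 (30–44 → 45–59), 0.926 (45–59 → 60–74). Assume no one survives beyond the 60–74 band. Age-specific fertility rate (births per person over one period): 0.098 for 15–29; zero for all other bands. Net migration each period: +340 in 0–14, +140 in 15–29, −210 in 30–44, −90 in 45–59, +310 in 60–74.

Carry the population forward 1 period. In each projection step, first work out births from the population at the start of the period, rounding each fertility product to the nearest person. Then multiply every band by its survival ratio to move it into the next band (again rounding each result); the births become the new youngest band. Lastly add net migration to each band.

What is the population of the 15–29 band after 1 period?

17854

(Bands numbered youngest = 1 to oldest = 5.)
[period 1]
Births: 18700 × 0.098 = 1833
Band 2: 18300 × 0.968 = 17714
Band 3: 18700 × 0.959 = 17933
Band 4: 15300 × 0.96 = 14688
Band 5: 5100 × 0.926 = 4723
Net migration: Band 1 + 340 → 2173; Band 2 + 140 → 17854; Band 3 − 210 → 17723; Band 4 − 90 → 14598; Band 5 + 310 → 5033
End of period: [2173, 17854, 17723, 14598, 5033]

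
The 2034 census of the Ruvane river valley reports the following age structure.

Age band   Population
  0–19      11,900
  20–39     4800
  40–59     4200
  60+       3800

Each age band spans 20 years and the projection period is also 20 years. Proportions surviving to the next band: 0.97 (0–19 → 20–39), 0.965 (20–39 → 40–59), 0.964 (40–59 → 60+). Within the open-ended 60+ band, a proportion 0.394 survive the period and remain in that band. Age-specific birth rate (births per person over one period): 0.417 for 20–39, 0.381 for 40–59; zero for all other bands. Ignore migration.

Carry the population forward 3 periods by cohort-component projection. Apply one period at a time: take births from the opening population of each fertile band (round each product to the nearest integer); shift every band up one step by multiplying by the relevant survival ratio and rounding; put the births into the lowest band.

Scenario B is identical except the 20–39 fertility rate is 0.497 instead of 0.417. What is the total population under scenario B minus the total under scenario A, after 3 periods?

1719

Numbering the bands 1..4 from youngest to oldest:
Period 1.
Births: 4800 × 0.417 = 2002 ; 4200 × 0.381 = 1600 ⇒ total 3602
Band 2: 11900 × 0.97 = 11543
Band 3: 4800 × 0.965 = 4632
Band 4: 4200 × 0.964 + 3800 × 0.394 = 4049 + 1497 = 5546
Giving 3602 / 11543 / 4632 / 5546.
Period 2.
Births: 11543 × 0.417 = 4813 ; 4632 × 0.381 = 1765 ⇒ total 6578
Band 2: 3602 × 0.97 = 3494
Band 3: 11543 × 0.965 = 11139
Band 4: 4632 × 0.964 + 5546 × 0.394 = 4465 + 2185 = 6650
Giving 6578 / 3494 / 11139 / 6650.
Period 3.
Births: 3494 × 0.417 = 1457 ; 11139 × 0.381 = 4244 ⇒ total 5701
Band 2: 6578 × 0.97 = 6381
Band 3: 3494 × 0.965 = 3372
Band 4: 11139 × 0.964 + 6650 × 0.394 = 10738 + 2620 = 13358
Giving 5701 / 6381 / 3372 / 13358.
Scenario A total after 3 periods: 28812
Scenario B projection —
Period 1.
Births: 4800 × 0.497 = 2386 ; 4200 × 0.381 = 1600 ⇒ total 3986
Band 2: 11900 × 0.97 = 11543
Band 3: 4800 × 0.965 = 4632
Band 4: 4200 × 0.964 + 3800 × 0.394 = 4049 + 1497 = 5546
Giving 3986 / 11543 / 4632 / 5546.
Period 2.
Births: 11543 × 0.497 = 5737 ; 4632 × 0.381 = 1765 ⇒ total 7502
Band 2: 3986 × 0.97 = 3866
Band 3: 11543 × 0.965 = 11139
Band 4: 4632 × 0.964 + 5546 × 0.394 = 4465 + 2185 = 6650
Giving 7502 / 3866 / 11139 / 6650.
Period 3.
Births: 3866 × 0.497 = 1921 ; 11139 × 0.381 = 4244 ⇒ total 6165
Band 2: 7502 × 0.97 = 7277
Band 3: 3866 × 0.965 = 3731
Band 4: 11139 × 0.964 + 6650 × 0.394 = 10738 + 2620 = 13358
Giving 6165 / 7277 / 3731 / 13358.
Scenario B total after 3 periods: 30531
Difference B − A = 30531 − 28812 = 1719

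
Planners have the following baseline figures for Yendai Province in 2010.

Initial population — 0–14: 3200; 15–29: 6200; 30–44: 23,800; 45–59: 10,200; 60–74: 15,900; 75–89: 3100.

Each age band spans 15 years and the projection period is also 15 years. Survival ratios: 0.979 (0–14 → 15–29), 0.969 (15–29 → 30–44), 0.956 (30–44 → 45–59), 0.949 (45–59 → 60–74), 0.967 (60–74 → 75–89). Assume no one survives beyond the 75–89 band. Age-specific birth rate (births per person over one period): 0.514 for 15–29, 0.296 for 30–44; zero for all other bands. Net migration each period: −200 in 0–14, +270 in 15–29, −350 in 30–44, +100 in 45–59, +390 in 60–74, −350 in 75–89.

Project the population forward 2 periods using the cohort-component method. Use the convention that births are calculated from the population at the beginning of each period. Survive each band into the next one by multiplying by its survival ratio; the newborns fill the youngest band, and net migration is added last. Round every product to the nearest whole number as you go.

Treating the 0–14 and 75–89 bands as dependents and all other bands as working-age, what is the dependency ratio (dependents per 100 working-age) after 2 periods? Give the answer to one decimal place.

31.0

Call the groups 1 to 6, youngest first.
After projecting period 1:
Births: 6200 × 0.514 = 3187  |  23800 × 0.296 = 7045 → total 10232
Group 2: 3200 × 0.979 = 3133
Group 3: 6200 × 0.969 = 6008
Group 4: 23800 × 0.956 = 22753
Group 5: 10200 × 0.949 = 9680
Group 6: 15900 × 0.967 = 15375
Net migration: Group 1 − 200 → 10032; Group 2 + 270 → 3403; Group 3 − 350 → 5658; Group 4 + 100 → 22853; Group 5 + 390 → 10070; Group 6 − 350 → 15025
Giving 10032 / 3403 / 5658 / 22853 / 10070 / 15025.
After projecting period 2:
Births: 3403 × 0.514 = 1749  |  5658 × 0.296 = 1675 → total 3424
Group 2: 10032 × 0.979 = 9821
Group 3: 3403 × 0.969 = 3298
Group 4: 5658 × 0.956 = 5409
Group 5: 22853 × 0.949 = 21687
Group 6: 10070 × 0.967 = 9738
Net migration: Group 1 − 200 → 3224; Group 2 + 270 → 10091; Group 3 − 350 → 2948; Group 4 + 100 → 5509; Group 5 + 390 → 22077; Group 6 − 350 → 9388
Giving 3224 / 10091 / 2948 / 5509 / 22077 / 9388.
Dependents (band 0–14 + band 75–89) = 3224 + 9388 = 12612; working-age = 40625; ratio = 12612/40625 × 100 = 31.0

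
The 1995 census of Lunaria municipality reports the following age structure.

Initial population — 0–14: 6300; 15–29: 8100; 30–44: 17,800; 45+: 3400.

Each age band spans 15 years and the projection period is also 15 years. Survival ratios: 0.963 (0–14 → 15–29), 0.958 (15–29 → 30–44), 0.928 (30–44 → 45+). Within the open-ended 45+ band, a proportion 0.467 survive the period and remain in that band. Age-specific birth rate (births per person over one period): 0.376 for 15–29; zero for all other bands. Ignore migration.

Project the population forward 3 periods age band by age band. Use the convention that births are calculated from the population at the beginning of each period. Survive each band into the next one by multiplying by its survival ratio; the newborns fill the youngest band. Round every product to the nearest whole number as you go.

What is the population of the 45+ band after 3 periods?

12706

Call the bands 1 to 4, youngest first.
Period 1.
Births: 8100 × 0.376 = 3046
Band 2: 6300 × 0.963 = 6067
Band 3: 8100 × 0.958 = 7760
Band 4: 17800 × 0.928 + 3400 × 0.467 = 16518 + 1588 = 18106
→ [3046, 6067, 7760, 18106]
Period 2.
Births: 6067 × 0.376 = 2281
Band 2: 3046 × 0.963 = 2933
Band 3: 6067 × 0.958 = 5812
Band 4: 7760 × 0.928 + 18106 × 0.467 = 7201 + 8456 = 15657
→ [2281, 2933, 5812, 15657]
Period 3.
Births: 2933 × 0.376 = 1103
Band 2: 2281 × 0.963 = 2197
Band 3: 2933 × 0.958 = 2810
Band 4: 5812 × 0.928 + 15657 × 0.467 = 5394 + 7312 = 12706
→ [1103, 2197, 2810, 12706]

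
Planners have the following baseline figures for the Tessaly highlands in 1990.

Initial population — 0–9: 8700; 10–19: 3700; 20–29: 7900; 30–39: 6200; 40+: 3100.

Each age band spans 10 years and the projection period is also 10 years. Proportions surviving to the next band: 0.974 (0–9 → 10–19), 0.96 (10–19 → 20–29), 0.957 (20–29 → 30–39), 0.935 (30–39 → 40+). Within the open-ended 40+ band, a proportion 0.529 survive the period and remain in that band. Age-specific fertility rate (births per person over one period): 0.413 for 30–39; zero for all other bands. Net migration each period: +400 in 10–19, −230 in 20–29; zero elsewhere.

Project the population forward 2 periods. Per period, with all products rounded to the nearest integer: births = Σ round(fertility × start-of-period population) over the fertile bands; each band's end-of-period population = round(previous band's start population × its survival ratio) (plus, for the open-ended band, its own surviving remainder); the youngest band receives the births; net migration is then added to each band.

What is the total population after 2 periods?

28487

Call the bands 1 to 5, youngest first.
— Period 1 —
Births: 6200 × 0.413 = 2561
Band 2: 8700 × 0.974 = 8474
Band 3: 3700 × 0.96 = 3552
Band 4: 7900 × 0.957 = 7560
Band 5: 6200 × 0.935 + 3100 × 0.529 = 5797 + 1640 = 7437
Net migration: Band 2 + 400 → 8874; Band 3 − 230 → 3322
→ [2561, 8874, 3322, 7560, 7437]
— Period 2 —
Births: 7560 × 0.413 = 3122
Band 2: 2561 × 0.974 = 2494
Band 3: 8874 × 0.96 = 8519
Band 4: 3322 × 0.957 = 3179
Band 5: 7560 × 0.935 + 7437 × 0.529 = 7069 + 3934 = 11003
Net migration: Band 2 + 400 → 2894; Band 3 − 230 → 8289
→ [3122, 2894, 8289, 3179, 11003]
Total after period 2: 3122 + 2894 + 8289 + 3179 + 11003 = 28487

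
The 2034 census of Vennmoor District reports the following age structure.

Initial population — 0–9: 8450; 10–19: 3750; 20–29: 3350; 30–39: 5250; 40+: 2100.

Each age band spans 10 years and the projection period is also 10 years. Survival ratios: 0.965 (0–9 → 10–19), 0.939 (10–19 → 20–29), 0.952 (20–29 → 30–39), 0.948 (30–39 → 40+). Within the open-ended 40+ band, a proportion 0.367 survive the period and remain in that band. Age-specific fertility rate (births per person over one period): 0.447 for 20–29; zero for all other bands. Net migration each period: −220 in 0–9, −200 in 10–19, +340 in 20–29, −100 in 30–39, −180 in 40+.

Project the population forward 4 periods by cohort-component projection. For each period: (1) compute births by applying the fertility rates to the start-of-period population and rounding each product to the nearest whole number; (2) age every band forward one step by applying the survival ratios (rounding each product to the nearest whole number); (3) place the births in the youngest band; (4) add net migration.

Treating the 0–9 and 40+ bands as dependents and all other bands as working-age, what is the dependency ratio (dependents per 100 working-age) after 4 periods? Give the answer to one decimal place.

Period 1.
Births: 3350 × 0.447 = 1497
10–19: 8450 × 0.965 = 8154
20–29: 3750 × 0.939 = 3521
30–39: 3350 × 0.952 = 3189
40+: 5250 × 0.948 + 2100 × 0.367 = 4977 + 771 = 5748
Net migration: 0–9 − 220 → 1277; 10–19 − 200 → 7954; 20–29 + 340 → 3861; 30–39 − 100 → 3089; 40+ − 180 → 5568
Population now: 0–9=1277, 10–19=7954, 20–29=3861, 30–39=3089, 40+=5568
Period 2.
Births: 3861 × 0.447 = 1726
10–19: 1277 × 0.965 = 1232
20–29: 7954 × 0.939 = 7469
30–39: 3861 × 0.952 = 3676
40+: 3089 × 0.948 + 5568 × 0.367 = 2928 + 2043 = 4971
Net migration: 0–9 − 220 → 1506; 10–19 − 200 → 1032; 20–29 + 340 → 7809; 30–39 − 100 → 3576; 40+ − 180 → 4791
Population now: 0–9=1506, 10–19=1032, 20–29=7809, 30–39=3576, 40+=4791
Period 3.
Births: 7809 × 0.447 = 3491
10–19: 1506 × 0.965 = 1453
20–29: 1032 × 0.939 = 969
30–39: 7809 × 0.952 = 7434
40+: 3576 × 0.948 + 4791 × 0.367 = 3390 + 1758 = 5148
Net migration: 0–9 − 220 → 3271; 10–19 − 200 → 1253; 20–29 + 340 → 1309; 30–39 − 100 → 7334; 40+ − 180 → 4968
Population now: 0–9=3271, 10–19=1253, 20–29=1309, 30–39=7334, 40+=4968
Period 4.
Births: 1309 × 0.447 = 585
10–19: 3271 × 0.965 = 3157
20–29: 1253 × 0.939 = 1177
30–39: 1309 × 0.952 = 1246
40+: 7334 × 0.948 + 4968 × 0.367 = 6953 + 1823 = 8776
Net migration: 0–9 − 220 → 365; 10–19 − 200 → 2957; 20–29 + 340 → 1517; 30–39 − 100 → 1146; 40+ − 180 → 8596
Population now: 0–9=365, 10–19=2957, 20–29=1517, 30–39=1146, 40+=8596
Dependents (band 0–9 + band 40+) = 365 + 8596 = 8961; working-age = 5620; ratio = 8961/5620 × 100 = 159.4

159.4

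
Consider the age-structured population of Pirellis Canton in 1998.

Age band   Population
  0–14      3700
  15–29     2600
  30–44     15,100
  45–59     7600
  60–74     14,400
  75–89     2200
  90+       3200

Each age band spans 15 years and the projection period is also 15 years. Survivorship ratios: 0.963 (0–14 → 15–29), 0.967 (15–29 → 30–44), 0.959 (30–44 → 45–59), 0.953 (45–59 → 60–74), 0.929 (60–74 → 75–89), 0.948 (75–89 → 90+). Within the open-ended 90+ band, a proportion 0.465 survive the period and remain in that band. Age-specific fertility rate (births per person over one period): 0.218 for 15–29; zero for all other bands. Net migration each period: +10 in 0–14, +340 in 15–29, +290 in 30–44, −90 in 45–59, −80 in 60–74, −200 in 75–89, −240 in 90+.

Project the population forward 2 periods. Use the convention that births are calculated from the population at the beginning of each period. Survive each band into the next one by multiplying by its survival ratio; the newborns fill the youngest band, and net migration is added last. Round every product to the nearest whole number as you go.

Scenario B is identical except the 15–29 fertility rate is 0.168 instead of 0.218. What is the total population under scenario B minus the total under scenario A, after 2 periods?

Let group 1 be 0–14 through group 7 = 90+.
[period 1]
Births: 2600 × 0.218 = 567
Group 2: 3700 × 0.963 = 3563
Group 3: 2600 × 0.967 = 2514
Group 4: 15100 × 0.959 = 14481
Group 5: 7600 × 0.953 = 7243
Group 6: 14400 × 0.929 = 13378
Group 7: 2200 × 0.948 + 3200 × 0.465 = 2086 + 1488 = 3574
Net migration: Group 1 + 10 → 577; Group 2 + 340 → 3903; Group 3 + 290 → 2804; Group 4 − 90 → 14391; Group 5 − 80 → 7163; Group 6 − 200 → 13178; Group 7 − 240 → 3334
End of period: [577, 3903, 2804, 14391, 7163, 13178, 3334]
[period 2]
Births: 3903 × 0.218 = 851
Group 2: 577 × 0.963 = 556
Group 3: 3903 × 0.967 = 3774
Group 4: 2804 × 0.959 = 2689
Group 5: 14391 × 0.953 = 13715
Group 6: 7163 × 0.929 = 6654
Group 7: 13178 × 0.948 + 3334 × 0.465 = 12493 + 1550 = 14043
Net migration: Group 1 + 10 → 861; Group 2 + 340 → 896; Group 3 + 290 → 4064; Group 4 − 90 → 2599; Group 5 − 80 → 13635; Group 6 − 200 → 6454; Group 7 − 240 → 13803
End of period: [861, 896, 4064, 2599, 13635, 6454, 13803]
Scenario A total after 2 periods: 42312
Scenario B projection —
[period 1]
Births: 2600 × 0.168 = 437
Group 2: 3700 × 0.963 = 3563
Group 3: 2600 × 0.967 = 2514
Group 4: 15100 × 0.959 = 14481
Group 5: 7600 × 0.953 = 7243
Group 6: 14400 × 0.929 = 13378
Group 7: 2200 × 0.948 + 3200 × 0.465 = 2086 + 1488 = 3574
Net migration: Group 1 + 10 → 447; Group 2 + 340 → 3903; Group 3 + 290 → 2804; Group 4 − 90 → 14391; Group 5 − 80 → 7163; Group 6 − 200 → 13178; Group 7 − 240 → 3334
End of period: [447, 3903, 2804, 14391, 7163, 13178, 3334]
[period 2]
Births: 3903 × 0.168 = 656
Group 2: 447 × 0.963 = 430
Group 3: 3903 × 0.967 = 3774
Group 4: 2804 × 0.959 = 2689
Group 5: 14391 × 0.953 = 13715
Group 6: 7163 × 0.929 = 6654
Group 7: 13178 × 0.948 + 3334 × 0.465 = 12493 + 1550 = 14043
Net migration: Group 1 + 10 → 666; Group 2 + 340 → 770; Group 3 + 290 → 4064; Group 4 − 90 → 2599; Group 5 − 80 → 13635; Group 6 − 200 → 6454; Group 7 − 240 → 13803
End of period: [666, 770, 4064, 2599, 13635, 6454, 13803]
Scenario B total after 2 periods: 41991
Difference B − A = 41991 − 42312 = -321

-321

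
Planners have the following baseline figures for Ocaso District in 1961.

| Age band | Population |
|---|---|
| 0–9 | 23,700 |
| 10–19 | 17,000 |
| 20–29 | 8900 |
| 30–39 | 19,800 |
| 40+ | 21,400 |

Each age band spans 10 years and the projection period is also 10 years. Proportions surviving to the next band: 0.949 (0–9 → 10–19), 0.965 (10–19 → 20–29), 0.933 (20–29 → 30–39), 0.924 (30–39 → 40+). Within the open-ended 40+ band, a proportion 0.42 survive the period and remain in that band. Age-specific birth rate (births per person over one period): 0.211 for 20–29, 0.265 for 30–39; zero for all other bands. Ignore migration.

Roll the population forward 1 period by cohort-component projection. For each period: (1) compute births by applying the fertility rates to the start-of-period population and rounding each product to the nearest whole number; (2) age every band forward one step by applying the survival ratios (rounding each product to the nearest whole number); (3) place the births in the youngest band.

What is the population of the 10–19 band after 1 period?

— Period 1 —
Births: 8900 × 0.211 = 1878 ; 19800 × 0.265 = 5247 → 7125
10–19: 23700 × 0.949 = 22491
20–29: 17000 × 0.965 = 16405
30–39: 8900 × 0.933 = 8304
40+: 19800 × 0.924 + 21400 × 0.42 = 18295 + 8988 = 27283
Population now: 0–9=7125, 10–19=22491, 20–29=16405, 30–39=8304, 40+=27283

22491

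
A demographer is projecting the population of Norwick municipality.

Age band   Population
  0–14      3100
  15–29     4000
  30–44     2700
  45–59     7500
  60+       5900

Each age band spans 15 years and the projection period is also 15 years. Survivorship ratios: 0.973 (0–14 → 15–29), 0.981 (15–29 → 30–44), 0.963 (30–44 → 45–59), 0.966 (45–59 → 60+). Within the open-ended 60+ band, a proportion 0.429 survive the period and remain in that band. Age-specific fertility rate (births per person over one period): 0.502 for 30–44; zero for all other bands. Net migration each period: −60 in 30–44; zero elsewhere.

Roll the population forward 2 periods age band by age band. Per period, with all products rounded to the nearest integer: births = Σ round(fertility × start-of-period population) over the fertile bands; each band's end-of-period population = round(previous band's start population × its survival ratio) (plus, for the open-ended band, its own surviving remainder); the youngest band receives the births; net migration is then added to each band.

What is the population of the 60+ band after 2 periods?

Call the groups 1 to 5, youngest first.
[period 1]
Births: 2700 * 0.502 = 1355
Group 2: 3100 * 0.973 = 3016
Group 3: 4000 * 0.981 = 3924
Group 4: 2700 * 0.963 = 2600
Group 5: 7500 * 0.966 + 5900 * 0.429 = 7245 + 2531 = 9776
Net migration: Group 3 − 60 → 3864
Population now: 0–14=1355, 15–29=3016, 30–44=3864, 45–59=2600, 60+=9776
[period 2]
Births: 3864 * 0.502 = 1940
Group 2: 1355 * 0.973 = 1318
Group 3: 3016 * 0.981 = 2959
Group 4: 3864 * 0.963 = 3721
Group 5: 2600 * 0.966 + 9776 * 0.429 = 2512 + 4194 = 6706
Net migration: Group 3 − 60 → 2899
Population now: 0–14=1940, 15–29=1318, 30–44=2899, 45–59=3721, 60+=6706

6706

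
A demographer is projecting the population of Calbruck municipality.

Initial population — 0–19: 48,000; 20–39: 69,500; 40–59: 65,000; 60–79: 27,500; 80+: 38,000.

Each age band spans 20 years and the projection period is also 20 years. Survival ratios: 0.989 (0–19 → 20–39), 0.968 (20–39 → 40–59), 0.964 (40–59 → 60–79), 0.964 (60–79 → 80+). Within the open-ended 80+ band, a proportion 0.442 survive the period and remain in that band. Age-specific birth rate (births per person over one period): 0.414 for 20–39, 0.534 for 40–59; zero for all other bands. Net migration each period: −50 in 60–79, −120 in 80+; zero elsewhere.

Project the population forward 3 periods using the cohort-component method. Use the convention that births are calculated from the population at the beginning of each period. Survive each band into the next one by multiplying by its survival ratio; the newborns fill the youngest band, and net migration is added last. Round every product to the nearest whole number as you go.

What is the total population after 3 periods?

Period 1.
Births: 69500 × 0.414 = 28773  |  65000 × 0.534 = 34710 → total 63483
20–39: 48000 × 0.989 = 47472
40–59: 69500 × 0.968 = 67276
60–79: 65000 × 0.964 = 62660
80+: 27500 × 0.964 + 38000 × 0.442 = 26510 + 16796 = 43306
Net migration: 60–79 − 50 → 62610; 80+ − 120 → 43186
End of period: [63483, 47472, 67276, 62610, 43186]
Period 2.
Births: 47472 × 0.414 = 19653  |  67276 × 0.534 = 35925 → total 55578
20–39: 63483 × 0.989 = 62785
40–59: 47472 × 0.968 = 45953
60–79: 67276 × 0.964 = 64854
80+: 62610 × 0.964 + 43186 × 0.442 = 60356 + 19088 = 79444
Net migration: 60–79 − 50 → 64804; 80+ − 120 → 79324
End of period: [55578, 62785, 45953, 64804, 79324]
Period 3.
Births: 62785 × 0.414 = 25993  |  45953 × 0.534 = 24539 → total 50532
20–39: 55578 × 0.989 = 54967
40–59: 62785 × 0.968 = 60776
60–79: 45953 × 0.964 = 44299
80+: 64804 × 0.964 + 79324 × 0.442 = 62471 + 35061 = 97532
Net migration: 60–79 − 50 → 44249; 80+ − 120 → 97412
End of period: [50532, 54967, 60776, 44249, 97412]
Total after period 3: 50532 + 54967 + 60776 + 44249 + 97412 = 307936

307936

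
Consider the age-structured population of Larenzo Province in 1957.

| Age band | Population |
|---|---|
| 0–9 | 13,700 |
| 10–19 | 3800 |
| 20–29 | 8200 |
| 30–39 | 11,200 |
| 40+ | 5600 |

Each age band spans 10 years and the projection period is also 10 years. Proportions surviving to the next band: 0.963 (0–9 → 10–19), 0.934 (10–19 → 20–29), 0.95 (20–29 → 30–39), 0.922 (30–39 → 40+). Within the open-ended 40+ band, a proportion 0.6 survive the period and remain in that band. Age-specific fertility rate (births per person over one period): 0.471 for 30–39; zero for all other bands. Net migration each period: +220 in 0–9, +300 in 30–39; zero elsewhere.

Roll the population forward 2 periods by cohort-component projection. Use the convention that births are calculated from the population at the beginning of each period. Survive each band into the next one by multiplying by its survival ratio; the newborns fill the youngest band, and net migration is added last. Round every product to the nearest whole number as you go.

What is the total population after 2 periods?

(Groups numbered youngest = 1 to oldest = 5.)
Period 1:
Births: 11200 * 0.471 = 5275
Group 2: 13700 * 0.963 = 13193
Group 3: 3800 * 0.934 = 3549
Group 4: 8200 * 0.95 = 7790
Group 5: 11200 * 0.922 + 5600 * 0.6 = 10326 + 3360 = 13686
Net migration: Group 1 + 220 → 5495; Group 4 + 300 → 8090
Population now: 0–9=5495, 10–19=13193, 20–29=3549, 30–39=8090, 40+=13686
Period 2:
Births: 8090 * 0.471 = 3810
Group 2: 5495 * 0.963 = 5292
Group 3: 13193 * 0.934 = 12322
Group 4: 3549 * 0.95 = 3372
Group 5: 8090 * 0.922 + 13686 * 0.6 = 7459 + 8212 = 15671
Net migration: Group 1 + 220 → 4030; Group 4 + 300 → 3672
Population now: 0–9=4030, 10–19=5292, 20–29=12322, 30–39=3672, 40+=15671
Total after period 2: 4030 + 5292 + 12322 + 3672 + 15671 = 40987

40987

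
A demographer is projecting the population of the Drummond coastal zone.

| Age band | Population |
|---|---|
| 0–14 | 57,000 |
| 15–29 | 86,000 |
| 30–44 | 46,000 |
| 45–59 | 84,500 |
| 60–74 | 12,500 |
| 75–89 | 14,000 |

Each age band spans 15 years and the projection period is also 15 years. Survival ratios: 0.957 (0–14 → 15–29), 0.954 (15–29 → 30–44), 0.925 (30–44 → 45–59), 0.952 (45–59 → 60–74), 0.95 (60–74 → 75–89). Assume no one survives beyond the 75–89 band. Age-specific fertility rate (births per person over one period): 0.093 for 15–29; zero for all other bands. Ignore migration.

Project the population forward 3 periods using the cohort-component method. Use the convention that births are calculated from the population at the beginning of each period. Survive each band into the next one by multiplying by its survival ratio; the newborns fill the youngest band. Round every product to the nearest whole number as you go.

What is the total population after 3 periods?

Call the groups 1 to 6, youngest first.
[period 1]
Births: 86000 × 0.093 = 7998
Group 2: 57000 × 0.957 = 54549
Group 3: 86000 × 0.954 = 82044
Group 4: 46000 × 0.925 = 42550
Group 5: 84500 × 0.952 = 80444
Group 6: 12500 × 0.95 = 11875
End of period: [7998, 54549, 82044, 42550, 80444, 11875]
[period 2]
Births: 54549 × 0.093 = 5073
Group 2: 7998 × 0.957 = 7654
Group 3: 54549 × 0.954 = 52040
Group 4: 82044 × 0.925 = 75891
Group 5: 42550 × 0.952 = 40508
Group 6: 80444 × 0.95 = 76422
End of period: [5073, 7654, 52040, 75891, 40508, 76422]
[period 3]
Births: 7654 × 0.093 = 712
Group 2: 5073 × 0.957 = 4855
Group 3: 7654 × 0.954 = 7302
Group 4: 52040 × 0.925 = 48137
Group 5: 75891 × 0.952 = 72248
Group 6: 40508 × 0.95 = 38483
End of period: [712, 4855, 7302, 48137, 72248, 38483]
Total after period 3: 712 + 4855 + 7302 + 48137 + 72248 + 38483 = 171737

171737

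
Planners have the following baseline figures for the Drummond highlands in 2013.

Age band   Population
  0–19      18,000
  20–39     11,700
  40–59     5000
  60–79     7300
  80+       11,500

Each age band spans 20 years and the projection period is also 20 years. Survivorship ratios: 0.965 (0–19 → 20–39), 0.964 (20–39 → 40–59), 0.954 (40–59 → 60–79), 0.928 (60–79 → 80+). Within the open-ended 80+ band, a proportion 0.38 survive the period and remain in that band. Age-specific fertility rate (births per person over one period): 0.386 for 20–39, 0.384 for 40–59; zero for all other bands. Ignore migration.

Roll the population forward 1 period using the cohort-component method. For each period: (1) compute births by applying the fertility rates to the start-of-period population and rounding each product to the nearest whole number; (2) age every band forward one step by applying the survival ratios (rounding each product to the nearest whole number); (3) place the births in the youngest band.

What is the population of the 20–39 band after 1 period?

Period 1.
Births: 11700 × 0.386 = 4516 ; 5000 × 0.384 = 1920 ⇒ total 6436
20–39: 18000 × 0.965 = 17370
40–59: 11700 × 0.964 = 11279
60–79: 5000 × 0.954 = 4770
80+: 7300 × 0.928 + 11500 × 0.38 = 6774 + 4370 = 11144
End of period: [6436, 17370, 11279, 4770, 11144]

17370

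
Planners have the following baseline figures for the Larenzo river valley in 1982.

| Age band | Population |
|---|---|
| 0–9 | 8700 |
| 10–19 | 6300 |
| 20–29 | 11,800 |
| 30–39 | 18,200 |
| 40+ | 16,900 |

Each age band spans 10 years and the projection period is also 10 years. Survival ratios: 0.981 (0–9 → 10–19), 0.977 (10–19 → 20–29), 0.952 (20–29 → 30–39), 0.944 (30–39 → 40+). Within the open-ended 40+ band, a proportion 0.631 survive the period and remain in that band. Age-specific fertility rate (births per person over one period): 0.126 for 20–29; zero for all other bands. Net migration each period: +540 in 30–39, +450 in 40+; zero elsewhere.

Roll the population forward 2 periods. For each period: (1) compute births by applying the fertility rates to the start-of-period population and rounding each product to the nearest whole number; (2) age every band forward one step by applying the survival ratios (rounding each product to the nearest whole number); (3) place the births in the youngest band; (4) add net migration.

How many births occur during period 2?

776

— Period 1 —
Births: 11800 × 0.126 = 1487
10–19: 8700 × 0.981 = 8535
20–29: 6300 × 0.977 = 6155
30–39: 11800 × 0.952 = 11234
40+: 18200 × 0.944 + 16900 × 0.631 = 17181 + 10664 = 27845
Net migration: 30–39 + 540 → 11774; 40+ + 450 → 28295
End of period: [1487, 8535, 6155, 11774, 28295]
— Period 2 —
Births: 6155 × 0.126 = 776
10–19: 1487 × 0.981 = 1459
20–29: 8535 × 0.977 = 8339
30–39: 6155 × 0.952 = 5860
40+: 11774 × 0.944 + 28295 × 0.631 = 11115 + 17854 = 28969
Net migration: 30–39 + 540 → 6400; 40+ + 450 → 29419
End of period: [776, 1459, 8339, 6400, 29419]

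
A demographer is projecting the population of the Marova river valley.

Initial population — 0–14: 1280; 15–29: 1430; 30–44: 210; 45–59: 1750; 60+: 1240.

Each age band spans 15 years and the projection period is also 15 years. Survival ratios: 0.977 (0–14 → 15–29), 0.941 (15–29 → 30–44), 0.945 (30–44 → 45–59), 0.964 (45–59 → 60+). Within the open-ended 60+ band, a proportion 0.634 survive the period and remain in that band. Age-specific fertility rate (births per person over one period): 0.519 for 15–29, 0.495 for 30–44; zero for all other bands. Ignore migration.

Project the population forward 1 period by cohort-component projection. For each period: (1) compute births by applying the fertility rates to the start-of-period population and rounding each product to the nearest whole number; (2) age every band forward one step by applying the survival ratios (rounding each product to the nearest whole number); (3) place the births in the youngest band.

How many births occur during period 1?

846

Numbering the groups 1..5 from youngest to oldest:
After projecting period 1:
Births: 1430 * 0.519 = 742 ; 210 * 0.495 = 104 → total 846
Group 2: 1280 * 0.977 = 1251
Group 3: 1430 * 0.941 = 1346
Group 4: 210 * 0.945 = 198
Group 5: 1750 * 0.964 + 1240 * 0.634 = 1687 + 786 = 2473
Giving 846 / 1251 / 1346 / 198 / 2473.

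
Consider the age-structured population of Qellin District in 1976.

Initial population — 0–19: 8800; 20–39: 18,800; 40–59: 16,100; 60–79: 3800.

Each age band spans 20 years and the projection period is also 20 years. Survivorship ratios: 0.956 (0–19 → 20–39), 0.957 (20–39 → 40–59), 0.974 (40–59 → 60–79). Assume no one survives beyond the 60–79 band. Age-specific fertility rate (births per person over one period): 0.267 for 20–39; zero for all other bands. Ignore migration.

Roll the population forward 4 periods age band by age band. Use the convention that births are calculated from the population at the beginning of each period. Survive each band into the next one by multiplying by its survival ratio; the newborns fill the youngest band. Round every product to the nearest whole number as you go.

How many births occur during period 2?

After projecting period 1:
Births: 18800 * 0.267 = 5020
20–39: 8800 * 0.956 = 8413
40–59: 18800 * 0.957 = 17992
60–79: 16100 * 0.974 = 15681
End of period: [5020, 8413, 17992, 15681]
After projecting period 2:
Births: 8413 * 0.267 = 2246
20–39: 5020 * 0.956 = 4799
40–59: 8413 * 0.957 = 8051
60–79: 17992 * 0.974 = 17524
End of period: [2246, 4799, 8051, 17524]

2246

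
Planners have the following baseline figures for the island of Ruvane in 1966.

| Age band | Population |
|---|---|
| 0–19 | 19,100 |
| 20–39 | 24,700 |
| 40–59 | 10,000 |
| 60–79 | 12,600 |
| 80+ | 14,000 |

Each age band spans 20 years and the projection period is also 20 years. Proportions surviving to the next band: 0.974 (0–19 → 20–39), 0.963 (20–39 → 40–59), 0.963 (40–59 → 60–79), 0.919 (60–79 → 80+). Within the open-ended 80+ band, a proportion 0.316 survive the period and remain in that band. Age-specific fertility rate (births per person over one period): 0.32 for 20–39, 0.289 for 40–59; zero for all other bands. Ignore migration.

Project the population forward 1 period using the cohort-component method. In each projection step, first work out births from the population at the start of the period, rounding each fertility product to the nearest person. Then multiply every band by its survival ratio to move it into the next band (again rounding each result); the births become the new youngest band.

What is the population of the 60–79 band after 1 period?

Period 1.
Births: 24700 * 0.32 = 7904  |  10000 * 0.289 = 2890 ⇒ total 10794
20–39: 19100 * 0.974 = 18603
40–59: 24700 * 0.963 = 23786
60–79: 10000 * 0.963 = 9630
80+: 12600 * 0.919 + 14000 * 0.316 = 11579 + 4424 = 16003
Giving 10794 / 18603 / 23786 / 9630 / 16003.

9630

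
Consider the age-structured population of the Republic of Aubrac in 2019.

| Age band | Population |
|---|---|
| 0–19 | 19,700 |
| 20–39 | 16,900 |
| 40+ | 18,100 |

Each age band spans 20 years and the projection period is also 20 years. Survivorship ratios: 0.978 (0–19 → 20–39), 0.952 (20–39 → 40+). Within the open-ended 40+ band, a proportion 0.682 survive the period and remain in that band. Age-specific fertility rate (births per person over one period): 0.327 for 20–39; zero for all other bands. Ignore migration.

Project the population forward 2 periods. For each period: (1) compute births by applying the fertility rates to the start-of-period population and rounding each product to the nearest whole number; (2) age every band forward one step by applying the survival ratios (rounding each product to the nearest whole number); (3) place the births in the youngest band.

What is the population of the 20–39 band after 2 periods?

5404

Period 1:
Births: 16900 × 0.327 = 5526
20–39: 19700 × 0.978 = 19267
40+: 16900 × 0.952 + 18100 × 0.682 = 16089 + 12344 = 28433
→ [5526, 19267, 28433]
Period 2:
Births: 19267 × 0.327 = 6300
20–39: 5526 × 0.978 = 5404
40+: 19267 × 0.952 + 28433 × 0.682 = 18342 + 19391 = 37733
→ [6300, 5404, 37733]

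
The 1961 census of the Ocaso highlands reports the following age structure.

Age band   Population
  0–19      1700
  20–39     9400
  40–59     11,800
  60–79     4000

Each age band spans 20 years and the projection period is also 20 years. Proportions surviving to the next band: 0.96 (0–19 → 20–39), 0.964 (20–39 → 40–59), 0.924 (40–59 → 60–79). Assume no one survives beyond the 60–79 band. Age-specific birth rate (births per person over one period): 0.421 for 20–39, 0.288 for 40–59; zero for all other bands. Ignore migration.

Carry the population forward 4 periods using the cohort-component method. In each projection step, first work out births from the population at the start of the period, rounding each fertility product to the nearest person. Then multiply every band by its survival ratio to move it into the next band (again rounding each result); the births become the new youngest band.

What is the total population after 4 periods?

(Bands numbered youngest = 1 to oldest = 4.)
After projecting period 1:
Births: 9400 * 0.421 = 3957, 11800 * 0.288 = 3398 — total 7355
Band 2: 1700 * 0.96 = 1632
Band 3: 9400 * 0.964 = 9062
Band 4: 11800 * 0.924 = 10903
End of period: [7355, 1632, 9062, 10903]
After projecting period 2:
Births: 1632 * 0.421 = 687, 9062 * 0.288 = 2610 — total 3297
Band 2: 7355 * 0.96 = 7061
Band 3: 1632 * 0.964 = 1573
Band 4: 9062 * 0.924 = 8373
End of period: [3297, 7061, 1573, 8373]
After projecting period 3:
Births: 7061 * 0.421 = 2973, 1573 * 0.288 = 453 — total 3426
Band 2: 3297 * 0.96 = 3165
Band 3: 7061 * 0.964 = 6807
Band 4: 1573 * 0.924 = 1453
End of period: [3426, 3165, 6807, 1453]
After projecting period 4:
Births: 3165 * 0.421 = 1332, 6807 * 0.288 = 1960 — total 3292
Band 2: 3426 * 0.96 = 3289
Band 3: 3165 * 0.964 = 3051
Band 4: 6807 * 0.924 = 6290
End of period: [3292, 3289, 3051, 6290]
Total after period 4: 3292 + 3289 + 3051 + 6290 = 15922

15922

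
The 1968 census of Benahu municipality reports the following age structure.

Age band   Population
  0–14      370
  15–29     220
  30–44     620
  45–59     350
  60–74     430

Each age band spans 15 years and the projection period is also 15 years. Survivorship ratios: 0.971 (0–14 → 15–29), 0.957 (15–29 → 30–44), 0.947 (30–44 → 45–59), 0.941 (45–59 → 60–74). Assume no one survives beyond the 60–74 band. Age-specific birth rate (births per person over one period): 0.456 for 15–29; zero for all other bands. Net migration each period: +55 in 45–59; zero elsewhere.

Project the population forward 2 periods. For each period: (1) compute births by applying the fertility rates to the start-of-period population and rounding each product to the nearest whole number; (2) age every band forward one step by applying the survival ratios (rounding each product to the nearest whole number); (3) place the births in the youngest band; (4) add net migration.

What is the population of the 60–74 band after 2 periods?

After projecting period 1:
Births: 220 × 0.456 = 100
15–29: 370 × 0.971 = 359
30–44: 220 × 0.957 = 211
45–59: 620 × 0.947 = 587
60–74: 350 × 0.941 = 329
Net migration: 45–59 + 55 → 642
Giving 100 / 359 / 211 / 642 / 329.
After projecting period 2:
Births: 359 × 0.456 = 164
15–29: 100 × 0.971 = 97
30–44: 359 × 0.957 = 344
45–59: 211 × 0.947 = 200
60–74: 642 × 0.941 = 604
Net migration: 45–59 + 55 → 255
Giving 164 / 97 / 344 / 255 / 604.

604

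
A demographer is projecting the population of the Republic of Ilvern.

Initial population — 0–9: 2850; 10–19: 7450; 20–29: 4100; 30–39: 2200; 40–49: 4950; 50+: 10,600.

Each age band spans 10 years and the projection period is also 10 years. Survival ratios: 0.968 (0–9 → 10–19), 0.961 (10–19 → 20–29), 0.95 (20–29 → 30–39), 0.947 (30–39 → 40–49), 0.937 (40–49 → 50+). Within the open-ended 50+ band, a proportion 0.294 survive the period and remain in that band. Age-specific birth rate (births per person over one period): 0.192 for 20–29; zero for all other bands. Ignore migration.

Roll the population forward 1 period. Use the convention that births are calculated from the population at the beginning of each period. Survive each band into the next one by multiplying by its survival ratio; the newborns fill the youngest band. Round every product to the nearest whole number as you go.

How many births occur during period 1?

787

After projecting period 1:
Births: 4100 × 0.192 = 787
10–19: 2850 × 0.968 = 2759
20–29: 7450 × 0.961 = 7159
30–39: 4100 × 0.95 = 3895
40–49: 2200 × 0.947 = 2083
50+: 4950 × 0.937 + 10600 × 0.294 = 4638 + 3116 = 7754
Population now: 0–9=787, 10–19=2759, 20–29=7159, 30–39=3895, 40–49=2083, 50+=7754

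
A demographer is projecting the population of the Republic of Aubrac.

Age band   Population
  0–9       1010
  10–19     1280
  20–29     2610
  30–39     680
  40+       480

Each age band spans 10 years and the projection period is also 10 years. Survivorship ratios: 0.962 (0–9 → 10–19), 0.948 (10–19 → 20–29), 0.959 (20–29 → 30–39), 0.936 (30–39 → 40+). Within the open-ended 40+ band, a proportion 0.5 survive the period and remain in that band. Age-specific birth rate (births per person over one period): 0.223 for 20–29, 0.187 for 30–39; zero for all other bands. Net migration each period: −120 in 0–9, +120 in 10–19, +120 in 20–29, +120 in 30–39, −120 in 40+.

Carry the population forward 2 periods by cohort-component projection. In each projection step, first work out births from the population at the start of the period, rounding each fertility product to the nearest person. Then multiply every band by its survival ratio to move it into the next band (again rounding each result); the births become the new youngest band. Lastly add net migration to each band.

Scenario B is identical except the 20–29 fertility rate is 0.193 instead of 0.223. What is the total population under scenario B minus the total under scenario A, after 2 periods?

Let band 1 be 0–9 through band 5 = 40+.
After projecting period 1:
Births: 2610 * 0.223 = 582 ; 680 * 0.187 = 127 — total 709
Band 2: 1010 * 0.962 = 972
Band 3: 1280 * 0.948 = 1213
Band 4: 2610 * 0.959 = 2503
Band 5: 680 * 0.936 + 480 * 0.5 = 636 + 240 = 876
Net migration: Band 1 − 120 → 589; Band 2 + 120 → 1092; Band 3 + 120 → 1333; Band 4 + 120 → 2623; Band 5 − 120 → 756
→ [589, 1092, 1333, 2623, 756]
After projecting period 2:
Births: 1333 * 0.223 = 297 ; 2623 * 0.187 = 491 — total 788
Band 2: 589 * 0.962 = 567
Band 3: 1092 * 0.948 = 1035
Band 4: 1333 * 0.959 = 1278
Band 5: 2623 * 0.936 + 756 * 0.5 = 2455 + 378 = 2833
Net migration: Band 1 − 120 → 668; Band 2 + 120 → 687; Band 3 + 120 → 1155; Band 4 + 120 → 1398; Band 5 − 120 → 2713
→ [668, 687, 1155, 1398, 2713]
Scenario A total after 2 periods: 6621
Scenario B projection —
After projecting period 1:
Births: 2610 * 0.193 = 504 ; 680 * 0.187 = 127 — total 631
Band 2: 1010 * 0.962 = 972
Band 3: 1280 * 0.948 = 1213
Band 4: 2610 * 0.959 = 2503
Band 5: 680 * 0.936 + 480 * 0.5 = 636 + 240 = 876
Net migration: Band 1 − 120 → 511; Band 2 + 120 → 1092; Band 3 + 120 → 1333; Band 4 + 120 → 2623; Band 5 − 120 → 756
→ [511, 1092, 1333, 2623, 756]
After projecting period 2:
Births: 1333 * 0.193 = 257 ; 2623 * 0.187 = 491 — total 748
Band 2: 511 * 0.962 = 492
Band 3: 1092 * 0.948 = 1035
Band 4: 1333 * 0.959 = 1278
Band 5: 2623 * 0.936 + 756 * 0.5 = 2455 + 378 = 2833
Net migration: Band 1 − 120 → 628; Band 2 + 120 → 612; Band 3 + 120 → 1155; Band 4 + 120 → 1398; Band 5 − 120 → 2713
→ [628, 612, 1155, 1398, 2713]
Scenario B total after 2 periods: 6506
Difference B − A = 6506 − 6621 = -115

-115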